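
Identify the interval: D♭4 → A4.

augmented fifth

D to A spans five letter names (D-E-F-G-A) — that makes it a fifth of some quality.
A perfect fifth would be 7 semitones; Db4 to A4 is 8, one semitone wider, so the interval is augmented.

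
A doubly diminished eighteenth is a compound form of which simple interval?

Subtracting seven from the interval number removes an octave: 18 − 14 = 4.
That makes a doubly diminished eighteenth a compound doubly diminished fourth — 2 octaves plus a doubly diminished fourth.

doubly diminished fourth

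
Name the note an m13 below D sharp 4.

Six letters down from D (plus an octave) reaches F.
A minor thirteenth spans 20 semitones, so from D#4 the target pitch is F##2.

F double-sharp 2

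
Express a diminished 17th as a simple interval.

Take out 2 octaves (14 from the number): 17 − 14 = 3.
Quality carries through unchanged, so the simple form is a diminished third.

diminished third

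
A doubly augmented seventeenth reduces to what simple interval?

AA3

Subtracting seven from the interval number removes an octave: 17 − 14 = 3.
So a doubly augmented seventeenth is 2 octaves plus a doubly augmented third. The quality is unchanged.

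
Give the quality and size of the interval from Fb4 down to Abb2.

Descending from Fb4 to Abb2 is the same interval as ascending Abb2 to Fb4.
A to F spans six letter names (A-B-C-D-E-F), plus an octave: a thirteenth.
Abb2 to Fb4 is 21 semitones, matching the major thirteenth exactly, so the quality is major.
(Equivalently, a compound major sixth: a major sixth plus an octave.)

major thirteenth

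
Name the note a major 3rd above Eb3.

The third takes the letter from E up to G.
A major third spans 4 semitones, so from Eb3 the target pitch is G3.

G3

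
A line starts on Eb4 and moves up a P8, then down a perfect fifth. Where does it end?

Up a perfect octave from Eb4: Eb5 (12 semitones up).
Eb5 down a perfect fifth → Ab4 (7 semitones).

Ab4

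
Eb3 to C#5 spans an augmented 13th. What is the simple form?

Subtracting seven from the interval number removes an octave: 13 − 7 = 6.
Quality carries through unchanged, so the simple form is an augmented sixth.

A6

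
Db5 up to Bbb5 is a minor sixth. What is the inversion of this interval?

Interval numbers invert to sum to nine: 6 + 3 = 9, so a sixth inverts to a third.
And minor becomes major under inversion, so we get a major third.

major 3rd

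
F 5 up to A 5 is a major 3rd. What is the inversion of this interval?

minor 6th

Inverted interval numbers add to nine, so a third pairs with a sixth (3 + 6 = 9).
Quality inverts too: major becomes minor. That makes the inversion a minor sixth.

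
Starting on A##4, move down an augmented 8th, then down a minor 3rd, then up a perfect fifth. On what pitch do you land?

C##4

An augmented octave down from A##4 is A#3.
A minor third down from A#3 is F##3.
Up a perfect fifth from F##3: C##4 (7 semitones up).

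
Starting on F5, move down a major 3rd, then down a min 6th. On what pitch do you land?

F4

A major third down from F5 is Db5.
A minor sixth down from Db5 is F4.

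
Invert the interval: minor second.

Inverted interval numbers add to nine, so a second pairs with a seventh (2 + 7 = 9).
The quality also flips — minor becomes major — giving a major seventh.

major 7th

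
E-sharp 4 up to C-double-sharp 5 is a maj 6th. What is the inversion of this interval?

Inverted interval numbers add to nine, so a sixth pairs with a third (6 + 3 = 9).
The quality also flips — major becomes minor — giving a minor third.

minor 3rd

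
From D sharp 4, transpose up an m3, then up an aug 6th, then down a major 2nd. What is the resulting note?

A minor third up from D#4 is F#4.
An augmented sixth up from F#4 is D##5.
Down a major second from D##5: C##5 (2 semitones down).

C double-sharp 5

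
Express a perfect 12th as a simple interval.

Each octave removed subtracts seven from the number: 12 − 7 = 5.
That makes a perfect twelfth a compound perfect fifth — an octave plus a perfect fifth.

P5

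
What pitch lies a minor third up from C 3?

Counting three letter names up from C lands on E.
A minor third is 3 semitones; 3 semitones up from C3 gives Eb3.

E-flat 3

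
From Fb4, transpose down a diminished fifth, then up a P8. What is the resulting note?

Down a diminished fifth from Fb4: Bb3 (6 semitones down).
Up a perfect octave from Bb3: Bb4 (12 semitones up).

Bb4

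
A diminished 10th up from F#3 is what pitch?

Ab4

The tenth's letter: F up three letter names plus an octave → A.
Moving 14 semitones up from F#3 (the size of a diminished tenth) reaches Ab4.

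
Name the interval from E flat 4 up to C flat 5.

E to C spans six letter names (E-F-G-A-B-C) — that makes it a sixth of some quality.
A major sixth would be 9 semitones, but Eb4 to Cb5 is 8 — one semitone narrower, making it a minor sixth.

minor 6th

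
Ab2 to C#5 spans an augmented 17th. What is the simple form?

A3

Each octave removed subtracts seven from the number: 17 − 14 = 3.
That makes an augmented seventeenth a compound augmented third — 2 octaves plus an augmented third.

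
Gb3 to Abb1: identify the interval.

Descending from Gb3 to Abb1 is the same interval as ascending Abb1 to Gb3.
A to G spans seven letter names (A-B-C-D-E-F-G), plus an octave: a fourteenth.
The major fourteenth spans 23 semitones, and Abb1 to Gb3 is exactly 23 semitones — so this is a major fourteenth.
(Equivalently, a compound major seventh: a major seventh plus an octave.)

major fourteenth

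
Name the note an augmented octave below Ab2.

Abb1

For an octave the letter name doesn't change: still A, an octave down.
Moving 13 semitones down from Ab2 (the size of an augmented octave) reaches Abb1.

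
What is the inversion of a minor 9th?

major seventh

First reduce the compound minor ninth to its simple form, a minor second.
The rule of nine gives the new number: 9 − 2 = 7, so a second becomes a seventh.
And minor becomes major under inversion, so we get a major seventh.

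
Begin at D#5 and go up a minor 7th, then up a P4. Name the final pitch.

D#5 up a minor seventh → C#6 (10 semitones).
A perfect fourth up from C#6 is F#6.

F#6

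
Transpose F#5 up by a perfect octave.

F#6

For an octave the letter name doesn't change: still F, an octave up.
A perfect octave is 12 semitones; 12 semitones up from F#5 gives F#6.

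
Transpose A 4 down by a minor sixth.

The sixth takes the letter from A down to C.
Moving 8 semitones down from A4 (the size of a minor sixth) reaches C#4.

C-sharp 4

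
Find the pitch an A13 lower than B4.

The thirteenth's letter: B down six letter names plus an octave → D.
An augmented thirteenth spans 22 semitones, so from B4 the target pitch is Db3.

Db3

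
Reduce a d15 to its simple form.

d8

Each octave removed subtracts seven from the number: 15 − 7 = 8.
Quality carries through unchanged, so the simple form is a diminished octave.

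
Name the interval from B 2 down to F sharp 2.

perfect fourth

Descending from B2 to F#2 is the same interval as ascending F#2 to B2.
F to B spans four letter names (F-G-A-B) — that makes it a fourth of some quality.
F#2 to B2 is 5 semitones, matching the perfect fourth exactly, so the quality is perfect.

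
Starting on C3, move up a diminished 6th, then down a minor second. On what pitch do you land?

Gb3

C3 up a diminished sixth → Abb3 (7 semitones).
Abb3 down a minor second → Gb3 (1 semitone).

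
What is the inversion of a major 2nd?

Interval numbers invert to sum to nine: 2 + 7 = 9, so a second inverts to a seventh.
And major becomes minor under inversion, so we get a minor seventh.

minor 7th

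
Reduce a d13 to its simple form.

Each octave removed subtracts seven from the number: 13 − 7 = 6.
That makes a diminished thirteenth a compound diminished sixth — an octave plus a diminished sixth.

diminished sixth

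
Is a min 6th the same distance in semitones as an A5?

Yes

A minor sixth = 8 semitones = an augmented fifth; enharmonically equal.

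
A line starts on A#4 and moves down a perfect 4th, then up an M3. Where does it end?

G##4

A perfect fourth down from A#4 is E#4.
E#4 up a major third → G##4 (4 semitones).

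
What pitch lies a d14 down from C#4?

D##2

Seven letters down from C (plus an octave) reaches D.
A diminished fourteenth spans 21 semitones, so from C#4 the target pitch is D##2.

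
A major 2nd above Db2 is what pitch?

Eb2

Counting two letter names up from D lands on E.
A major second spans 2 semitones, so from Db2 the target pitch is Eb2.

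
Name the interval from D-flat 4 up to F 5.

major tenth

D to F spans three letter names (D-E-F), plus an octave — that makes it a tenth of some quality.
Counting semitones, Db4→F5 is 16, which is the major tenth.
(Equivalently, a compound major third: a major third plus an octave.)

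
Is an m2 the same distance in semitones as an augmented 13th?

No

A minor second is 1 semitone but an augmented thirteenth is 22 semitones — different sizes.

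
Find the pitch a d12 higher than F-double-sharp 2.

The twelfth's letter: F up five letter names plus an octave → C.
Moving 18 semitones up from F##2 (the size of a diminished twelfth) reaches C#4.

C-sharp 4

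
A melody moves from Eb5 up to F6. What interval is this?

M9

E to F spans two letter names (E-F), plus an octave — that makes it a ninth of some quality.
Eb5 to F6 is 14 semitones, matching the major ninth exactly, so the quality is major.
(Equivalently, a compound major second: a major second plus an octave.)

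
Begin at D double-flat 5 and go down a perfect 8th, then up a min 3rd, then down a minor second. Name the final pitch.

E double-flat 4

Dbb5 down a perfect octave → Dbb4 (12 semitones).
Dbb4 up a minor third → Fbb4 (3 semitones).
Down a minor second from Fbb4: Ebb4 (1 semitone down).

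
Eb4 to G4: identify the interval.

E to G spans three letter names (E-F-G): a third.
Eb4 to G4 is 4 semitones, matching the major third exactly, so the quality is major.

M3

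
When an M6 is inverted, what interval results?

Inverted interval numbers add to nine, so a sixth pairs with a third (6 + 3 = 9).
Quality inverts too: major becomes minor. That makes the inversion a minor third.

m3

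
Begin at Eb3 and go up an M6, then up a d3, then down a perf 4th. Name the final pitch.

Up a major sixth from Eb3: C4 (9 semitones up).
A diminished third up from C4 is Ebb4.
A perfect fourth down from Ebb4 is Bbb3.

Bbb3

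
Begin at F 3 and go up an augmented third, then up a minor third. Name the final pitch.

F3 up an augmented third → A#3 (5 semitones).
A#3 up a minor third → C#4 (3 semitones).

C sharp 4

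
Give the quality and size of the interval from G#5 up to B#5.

G to B spans three letter names (G-A-B): a third.
G#5 to B#5 is 4 semitones, matching the major third exactly, so the quality is major.

major 3rd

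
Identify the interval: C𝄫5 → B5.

doubly augmented seventh

C to B spans seven letter names (C-D-E-F-G-A-B) — that makes it a seventh of some quality.
Cbb5 to B5 spans 13 semitones — two semitones wider than the major seventh (11) — giving a doubly augmented seventh.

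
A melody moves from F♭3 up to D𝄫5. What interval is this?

minor 13th

F to D spans six letter names (F-G-A-B-C-D), plus an octave: a thirteenth.
Fb3 to Dbb5 is 20 semitones, a half step short of the major thirteenth (21), so this is minor.
(Equivalently, a compound minor sixth: a minor sixth plus an octave.)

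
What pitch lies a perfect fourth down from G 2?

D 2

The fourth takes the letter from G down to D.
A perfect fourth spans 5 semitones, so from G2 the target pitch is D2.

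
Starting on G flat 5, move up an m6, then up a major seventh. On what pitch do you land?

D flat 7

A minor sixth up from Gb5 is Ebb6.
Ebb6 up a major seventh → Db7 (11 semitones).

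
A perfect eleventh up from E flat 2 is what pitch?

Counting four letter names plus an octave up from E lands on A.
Moving 17 semitones up from Eb2 (the size of a perfect eleventh) reaches Ab3.

A flat 3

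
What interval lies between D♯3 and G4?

D to G spans four letter names (D-E-F-G), plus an octave: an eleventh.
A perfect eleventh would be 17 semitones; D#3 to G4 is 16, one semitone narrower, so the interval is diminished.
(Equivalently, a compound diminished fourth: a diminished fourth plus an octave.)

diminished eleventh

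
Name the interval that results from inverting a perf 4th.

Inverted interval numbers add to nine, so a fourth pairs with a fifth (4 + 5 = 9).
The quality also flips — perfect stays perfect — giving a perfect fifth.

perfect 5th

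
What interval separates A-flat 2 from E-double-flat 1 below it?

augmented eleventh

Descending from Ab2 to Ebb1 is the same interval as ascending Ebb1 to Ab2.
E to A spans four letter names (E-F-G-A), plus an octave — that makes it an eleventh of some quality.
A perfect eleventh would be 17 semitones; Ebb1 to Ab2 is 18, one semitone wider, so the interval is augmented.
(Equivalently, a compound augmented fourth: an augmented fourth plus an octave.)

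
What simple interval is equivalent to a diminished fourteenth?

Subtracting seven from the interval number removes an octave: 14 − 7 = 7.
That makes a diminished fourteenth a compound diminished seventh — an octave plus a diminished seventh.

diminished seventh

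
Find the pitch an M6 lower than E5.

G4

The sixth takes the letter from E down to G.
A major sixth spans 9 semitones, so from E5 the target pitch is G4.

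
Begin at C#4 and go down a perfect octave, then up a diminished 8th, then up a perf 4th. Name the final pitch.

F4

Down a perfect octave from C#4: C#3 (12 semitones down).
C#3 up a diminished octave → C4 (11 semitones).
A perfect fourth up from C4 is F4.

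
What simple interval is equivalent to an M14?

Subtracting seven from the interval number removes an octave: 14 − 7 = 7.
That makes a major fourteenth a compound major seventh — an octave plus a major seventh.

major 7th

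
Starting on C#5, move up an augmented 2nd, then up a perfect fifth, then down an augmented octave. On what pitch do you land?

An augmented second up from C#5 is D##5.
Up a perfect fifth from D##5: A##5 (7 semitones up).
A##5 down an augmented octave → A#4 (13 semitones).

A#4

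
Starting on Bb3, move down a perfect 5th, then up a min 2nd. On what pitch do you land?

Fb3

A perfect fifth down from Bb3 is Eb3.
A minor second up from Eb3 is Fb3.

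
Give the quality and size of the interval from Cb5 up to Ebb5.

C to E spans three letter names (C-D-E): a third.
Cb5 to Ebb5 is 3 semitones, a half step short of the major third (4), so this is minor.

minor third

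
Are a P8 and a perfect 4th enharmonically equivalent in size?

A perfect octave is 12 semitones but a perfect fourth is 5 semitones — different sizes.

No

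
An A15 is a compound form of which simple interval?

A8

Subtracting seven from the interval number removes an octave: 15 − 7 = 8.
That makes an augmented fifteenth a compound augmented octave — an octave plus an augmented octave.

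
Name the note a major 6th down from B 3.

D 3

Counting six letter names down from B lands on D.
A major sixth is 9 semitones; 9 semitones down from B3 gives D3.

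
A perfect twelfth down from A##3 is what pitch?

Counting five letter names plus an octave down from A lands on D.
Moving 19 semitones down from A##3 (the size of a perfect twelfth) reaches D##2.

D##2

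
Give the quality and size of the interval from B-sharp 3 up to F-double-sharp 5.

perfect 12th

B to F spans five letter names (B-C-D-E-F), plus an octave — that makes it a twelfth of some quality.
B#3 to F##5 is 19 semitones, matching the perfect twelfth exactly, so the quality is perfect.
(Equivalently, a compound perfect fifth: a perfect fifth plus an octave.)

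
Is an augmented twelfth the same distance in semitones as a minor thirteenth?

Both span 20 semitones: an augmented twelfth and a minor thirteenth are the same chromatic distance.

Yes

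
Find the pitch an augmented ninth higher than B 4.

C-double-sharp 6

Counting two letter names plus an octave up from B lands on C.
An augmented ninth is 15 semitones; 15 semitones up from B4 gives C##6.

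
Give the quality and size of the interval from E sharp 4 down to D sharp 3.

Descending from E#4 to D#3 is the same interval as ascending D#3 to E#4.
D to E spans two letter names (D-E), plus an octave, so the interval is some kind of ninth.
D#3 to E#4 is 14 semitones, matching the major ninth exactly, so the quality is major.
(Equivalently, a compound major second: a major second plus an octave.)

M9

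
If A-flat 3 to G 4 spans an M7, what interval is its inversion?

minor second

Inverted interval numbers add to nine, so a seventh pairs with a second (7 + 2 = 9).
The quality also flips — major becomes minor — giving a minor second.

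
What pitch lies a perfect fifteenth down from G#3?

G#1

A fifteenth keeps the letter name G, two octaves down from G.
A perfect fifteenth spans 24 semitones, so from G#3 the target pitch is G#1.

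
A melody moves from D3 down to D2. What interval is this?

perfect octave

Descending from D3 to D2 is the same interval as ascending D2 to D3.
D to D is the same letter name, plus an octave — that makes it an octave of some quality.
D2 to D3 is 12 semitones, matching the perfect octave exactly, so the quality is perfect.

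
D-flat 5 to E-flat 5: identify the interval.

M2

D to E spans two letter names (D-E) — that makes it a second of some quality.
The major second spans 2 semitones, and Db5 to Eb5 is exactly 2 semitones — so this is a major second.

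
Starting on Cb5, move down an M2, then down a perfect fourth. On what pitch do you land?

Cb5 down a major second → Bbb4 (2 semitones).
A perfect fourth down from Bbb4 is Fb4.

Fb4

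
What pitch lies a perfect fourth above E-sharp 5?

A-sharp 5

Four letter names up from E: A.
A perfect fourth is 5 semitones; 5 semitones up from E#5 gives A#5.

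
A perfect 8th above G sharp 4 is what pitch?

G sharp 5

An octave keeps the letter name G, an octave up from G.
A perfect octave spans 12 semitones, so from G#4 the target pitch is G#5.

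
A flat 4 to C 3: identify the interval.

Descending from Ab4 to C3 is the same interval as ascending C3 to Ab4.
C to A spans six letter names (C-D-E-F-G-A), plus an octave: a thirteenth.
At 20 semitones, C3→Ab4 falls one short of a major thirteenth: minor.
(Equivalently, a compound minor sixth: a minor sixth plus an octave.)

minor 13th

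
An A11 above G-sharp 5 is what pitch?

Four letters up from G (plus an octave) reaches C.
Moving 18 semitones up from G#5 (the size of an augmented eleventh) reaches C##7.

C-double-sharp 7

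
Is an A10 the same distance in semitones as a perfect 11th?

Yes

Both span 17 semitones: an augmented tenth and a perfect eleventh are the same chromatic distance.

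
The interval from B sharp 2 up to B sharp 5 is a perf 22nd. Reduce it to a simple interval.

Take out 2 octaves (14 from the number): 22 − 14 = 8.
Quality carries through unchanged, so the simple form is a perfect octave.

P8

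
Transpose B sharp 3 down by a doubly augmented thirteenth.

Counting six letter names plus an octave down from B lands on D.
A doubly augmented thirteenth is 23 semitones; 23 semitones down from B#3 gives Db2.

D flat 2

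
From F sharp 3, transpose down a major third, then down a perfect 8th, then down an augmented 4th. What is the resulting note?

A flat 1

F#3 down a major third → D3 (4 semitones).
Down a perfect octave from D3: D2 (12 semitones down).
An augmented fourth down from D2 is Ab1.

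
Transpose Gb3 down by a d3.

E3

The third takes the letter from G down to E.
A diminished third spans 2 semitones, so from Gb3 the target pitch is E3.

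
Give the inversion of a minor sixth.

Interval numbers invert to sum to nine: 6 + 3 = 9, so a sixth inverts to a third.
Quality inverts too: minor becomes major. That makes the inversion a major third.

major third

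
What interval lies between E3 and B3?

E to B spans five letter names (E-F-G-A-B), so the interval is some kind of fifth.
E3 to B3 is 7 semitones, matching the perfect fifth exactly, so the quality is perfect.

perfect fifth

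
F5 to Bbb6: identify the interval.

F to B spans four letter names (F-G-A-B), plus an octave: an eleventh.
The perfect eleventh is 17 semitones; here we have 16, one semitone narrower: diminished.
(Equivalently, a compound diminished fourth: a diminished fourth plus an octave.)

diminished eleventh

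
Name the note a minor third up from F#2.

A2

Counting three letter names up from F lands on A.
A minor third spans 3 semitones, so from F#2 the target pitch is A2.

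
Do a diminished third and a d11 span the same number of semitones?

A diminished third spans 2 semitones; a diminished eleventh spans 16 semitones. They differ by 14.

No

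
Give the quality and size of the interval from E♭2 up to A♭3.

E to A spans four letter names (E-F-G-A), plus an octave: an eleventh.
Counting semitones, Eb2→Ab3 is 17, which is the perfect eleventh.
(Equivalently, a compound perfect fourth: a perfect fourth plus an octave.)

perfect eleventh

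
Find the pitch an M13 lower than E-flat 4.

G-flat 2

The thirteenth's letter: E down six letter names plus an octave → G.
A major thirteenth spans 21 semitones, so from Eb4 the target pitch is Gb2.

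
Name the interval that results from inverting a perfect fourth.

Inverted interval numbers add to nine, so a fourth pairs with a fifth (4 + 5 = 9).
Quality inverts too: perfect stays perfect. That makes the inversion a perfect fifth.

perfect fifth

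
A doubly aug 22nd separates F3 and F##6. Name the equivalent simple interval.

AA8

Each octave removed subtracts seven from the number: 22 − 14 = 8.
So a doubly augmented twenty-second is 2 octaves plus a doubly augmented octave. The quality is unchanged.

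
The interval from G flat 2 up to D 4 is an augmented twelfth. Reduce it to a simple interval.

augmented fifth

Each octave removed subtracts seven from the number: 12 − 7 = 5.
That makes an augmented twelfth a compound augmented fifth — an octave plus an augmented fifth.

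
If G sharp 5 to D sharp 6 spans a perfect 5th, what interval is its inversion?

Interval numbers invert to sum to nine: 5 + 4 = 9, so a fifth inverts to a fourth.
And perfect stays perfect under inversion, so we get a perfect fourth.

P4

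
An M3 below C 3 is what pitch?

A flat 2

The third takes the letter from C down to A.
Moving 4 semitones down from C3 (the size of a major third) reaches Ab2.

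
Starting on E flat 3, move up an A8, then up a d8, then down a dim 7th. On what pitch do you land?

Eb3 up an augmented octave → E4 (13 semitones).
Up a diminished octave from E4: Eb5 (11 semitones up).
Eb5 down a diminished seventh → F#4 (9 semitones).

F sharp 4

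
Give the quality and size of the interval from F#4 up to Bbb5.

F to B spans four letter names (F-G-A-B), plus an octave, so the interval is some kind of eleventh.
A perfect eleventh would be 17 semitones; F#4 to Bbb5 is 15, two semitones narrower, so the interval is doubly diminished.
(Equivalently, a compound doubly diminished fourth: a doubly diminished fourth plus an octave.)

doubly diminished 11th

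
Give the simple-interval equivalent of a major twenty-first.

Subtracting seven from the interval number removes an octave: 21 − 14 = 7.
Quality carries through unchanged, so the simple form is a major seventh.

major seventh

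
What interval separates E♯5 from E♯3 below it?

Descending from E#5 to E#3 is the same interval as ascending E#3 to E#5.
E to E is the same letter name, plus 2 octaves, so the interval is some kind of fifteenth.
Counting semitones, E#3→E#5 is 24, which is the perfect fifteenth.
(Equivalently, a compound perfect octave: a perfect octave plus an octave.)

perfect 15th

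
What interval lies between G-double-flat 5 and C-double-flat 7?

perfect eleventh

G to C spans four letter names (G-A-B-C), plus an octave: an eleventh.
Gbb5 to Cbb7 is 17 semitones, matching the perfect eleventh exactly, so the quality is perfect.
(Equivalently, a compound perfect fourth: a perfect fourth plus an octave.)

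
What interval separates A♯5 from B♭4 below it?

A7

Descending from A#5 to Bb4 is the same interval as ascending Bb4 to A#5.
B to A spans seven letter names (B-C-D-E-F-G-A): a seventh.
A major seventh would be 11 semitones; Bb4 to A#5 is 12, one semitone wider, so the interval is augmented.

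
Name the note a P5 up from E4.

B4

Counting five letter names up from E lands on B.
A perfect fifth is 7 semitones; 7 semitones up from E4 gives B4.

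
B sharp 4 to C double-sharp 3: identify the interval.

Descending from B#4 to C##3 is the same interval as ascending C##3 to B#4.
C to B spans seven letter names (C-D-E-F-G-A-B), plus an octave — that makes it a fourteenth of some quality.
At 22 semitones, C##3→B#4 falls one short of a major fourteenth: minor.
(Equivalently, a compound minor seventh: a minor seventh plus an octave.)

minor fourteenth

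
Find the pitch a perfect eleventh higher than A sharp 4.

D sharp 6

The eleventh's letter: A up four letter names plus an octave → D.
A perfect eleventh spans 17 semitones, so from A#4 the target pitch is D#6.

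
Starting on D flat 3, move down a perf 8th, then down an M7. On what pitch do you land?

A perfect octave down from Db3 is Db2.
Db2 down a major seventh → Ebb1 (11 semitones).

E double-flat 1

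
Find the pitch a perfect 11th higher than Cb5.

Counting four letter names plus an octave up from C lands on F.
Moving 17 semitones up from Cb5 (the size of a perfect eleventh) reaches Fb6.

Fb6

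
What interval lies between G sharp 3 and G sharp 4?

G to G is the same letter name, plus an octave: an octave.
The perfect octave spans 12 semitones, and G#3 to G#4 is exactly 12 semitones — so this is a perfect octave.

P8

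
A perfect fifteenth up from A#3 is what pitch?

A fifteenth keeps the letter name A, two octaves up from A.
A perfect fifteenth spans 24 semitones, so from A#3 the target pitch is A#5.

A#5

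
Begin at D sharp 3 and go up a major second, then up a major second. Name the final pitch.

F double-sharp 3

A major second up from D#3 is E#3.
Up a major second from E#3: F##3 (2 semitones up).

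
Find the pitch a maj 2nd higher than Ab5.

Bb5

The second takes the letter from A up to B.
Moving 2 semitones up from Ab5 (the size of a major second) reaches Bb5.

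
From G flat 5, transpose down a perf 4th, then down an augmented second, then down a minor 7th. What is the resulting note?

D double-flat 4

A perfect fourth down from Gb5 is Db5.
An augmented second down from Db5 is Cbb5.
A minor seventh down from Cbb5 is Dbb4.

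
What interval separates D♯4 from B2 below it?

Descending from D#4 to B2 is the same interval as ascending B2 to D#4.
B to D spans three letter names (B-C-D), plus an octave: a tenth.
Counting semitones, B2→D#4 is 16, which is the major tenth.
(Equivalently, a compound major third: a major third plus an octave.)

major 10th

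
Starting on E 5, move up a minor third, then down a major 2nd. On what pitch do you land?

A minor third up from E5 is G5.
Down a major second from G5: F5 (2 semitones down).

F 5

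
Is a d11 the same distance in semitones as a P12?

No

16 semitones (diminished eleventh) vs 19 semitones (perfect twelfth): not equal.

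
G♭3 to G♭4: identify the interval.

G to G is the same letter name, plus an octave, so the interval is some kind of octave.
Gb3 to Gb4 is 12 semitones, matching the perfect octave exactly, so the quality is perfect.

perfect octave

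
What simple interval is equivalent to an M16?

Subtracting seven from the interval number removes an octave: 16 − 14 = 2.
Quality carries through unchanged, so the simple form is a major second.

M2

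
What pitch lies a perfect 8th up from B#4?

B#5

An octave keeps the letter name B, an octave up from B.
A perfect octave is 12 semitones; 12 semitones up from B#4 gives B#5.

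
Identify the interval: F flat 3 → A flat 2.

Descending from Fb3 to Ab2 is the same interval as ascending Ab2 to Fb3.
A to F spans six letter names (A-B-C-D-E-F) — that makes it a sixth of some quality.
A major sixth would be 9 semitones, but Ab2 to Fb3 is 8 — one semitone narrower, making it a minor sixth.

minor 6th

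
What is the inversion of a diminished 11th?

augmented 5th

First reduce the compound diminished eleventh to its simple form, a diminished fourth.
Inverted interval numbers add to nine, so a fourth pairs with a fifth (4 + 5 = 9).
The quality also flips — diminished becomes augmented — giving an augmented fifth.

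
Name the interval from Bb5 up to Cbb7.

d9

B to C spans two letter names (B-C), plus an octave, so the interval is some kind of ninth.
A major ninth would be 14 semitones; Bb5 to Cbb7 is 12, two semitones narrower, so the interval is diminished.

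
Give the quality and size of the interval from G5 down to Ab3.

Descending from G5 to Ab3 is the same interval as ascending Ab3 to G5.
A to G spans seven letter names (A-B-C-D-E-F-G), plus an octave: a fourteenth.
The major fourteenth spans 23 semitones, and Ab3 to G5 is exactly 23 semitones — so this is a major fourteenth.
(Equivalently, a compound major seventh: a major seventh plus an octave.)

major 14th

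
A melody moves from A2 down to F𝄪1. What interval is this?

Descending from A2 to F##1 is the same interval as ascending F##1 to A2.
F to A spans three letter names (F-G-A), plus an octave, so the interval is some kind of tenth.
The major tenth is 16 semitones; here we have 14, two semitones narrower: diminished.
(Equivalently, a compound diminished third: a diminished third plus an octave.)

diminished 10th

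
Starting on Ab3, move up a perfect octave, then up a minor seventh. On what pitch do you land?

Ab3 up a perfect octave → Ab4 (12 semitones).
Up a minor seventh from Ab4: Gb5 (10 semitones up).

Gb5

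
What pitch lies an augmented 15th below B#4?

B2

The letter stays B (same as the start), shifted two octaves down.
An augmented fifteenth is 25 semitones; 25 semitones down from B#4 gives B2.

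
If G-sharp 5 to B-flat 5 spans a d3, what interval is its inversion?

augmented 6th

The rule of nine gives the new number: 9 − 3 = 6, so a third becomes a sixth.
The quality also flips — diminished becomes augmented — giving an augmented sixth.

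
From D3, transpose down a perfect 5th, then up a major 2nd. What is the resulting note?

D3 down a perfect fifth → G2 (7 semitones).
Up a major second from G2: A2 (2 semitones up).

A2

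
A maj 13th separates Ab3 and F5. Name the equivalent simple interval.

Each octave removed subtracts seven from the number: 13 − 7 = 6.
So a major thirteenth is an octave plus a major sixth. The quality is unchanged.

major 6th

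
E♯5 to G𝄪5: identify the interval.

E to G spans three letter names (E-F-G) — that makes it a third of some quality.
The major third spans 4 semitones, and E#5 to G##5 is exactly 4 semitones — so this is a major third.

M3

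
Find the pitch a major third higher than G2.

B2

Three letter names up from G: B.
A major third is 4 semitones; 4 semitones up from G2 gives B2.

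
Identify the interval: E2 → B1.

Descending from E2 to B1 is the same interval as ascending B1 to E2.
B to E spans four letter names (B-C-D-E), so the interval is some kind of fourth.
Counting semitones, B1→E2 is 5, which is the perfect fourth.

perfect 4th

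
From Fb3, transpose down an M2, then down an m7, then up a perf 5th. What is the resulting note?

Cb3

Fb3 down a major second → Ebb3 (2 semitones).
Down a minor seventh from Ebb3: Fb2 (10 semitones down).
A perfect fifth up from Fb2 is Cb3.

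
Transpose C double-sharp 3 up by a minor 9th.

D sharp 4

Two letters up from C (plus an octave) reaches D.
Moving 13 semitones up from C##3 (the size of a minor ninth) reaches D#4.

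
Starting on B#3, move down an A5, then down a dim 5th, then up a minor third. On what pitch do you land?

C#3

Down an augmented fifth from B#3: E3 (8 semitones down).
E3 down a diminished fifth → A#2 (6 semitones).
A minor third up from A#2 is C#3.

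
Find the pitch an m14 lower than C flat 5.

D flat 3

Seven letters down from C (plus an octave) reaches D.
Moving 22 semitones down from Cb5 (the size of a minor fourteenth) reaches Db3.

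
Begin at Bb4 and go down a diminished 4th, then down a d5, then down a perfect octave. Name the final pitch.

B#2

A diminished fourth down from Bb4 is F#4.
F#4 down a diminished fifth → B#3 (6 semitones).
Down a perfect octave from B#3: B#2 (12 semitones down).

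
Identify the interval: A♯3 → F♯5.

m13

A to F spans six letter names (A-B-C-D-E-F), plus an octave, so the interval is some kind of thirteenth.
At 20 semitones, A#3→F#5 falls one short of a major thirteenth: minor.
(Equivalently, a compound minor sixth: a minor sixth plus an octave.)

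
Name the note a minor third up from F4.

The third takes the letter from F up to A.
A minor third spans 3 semitones, so from F4 the target pitch is Ab4.

Ab4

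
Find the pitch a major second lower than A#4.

G#4

Two letter names down from A: G.
A major second spans 2 semitones, so from A#4 the target pitch is G#4.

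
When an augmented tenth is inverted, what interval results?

First reduce the compound augmented tenth to its simple form, an augmented third.
Interval numbers invert to sum to nine: 3 + 6 = 9, so a third inverts to a sixth.
The quality also flips — augmented becomes diminished — giving a diminished sixth.

d6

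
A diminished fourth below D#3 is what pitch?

Counting four letter names down from D lands on A.
A diminished fourth spans 4 semitones, so from D#3 the target pitch is A##2.

A##2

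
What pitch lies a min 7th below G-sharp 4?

Counting seven letter names down from G lands on A.
Moving 10 semitones down from G#4 (the size of a minor seventh) reaches A#3.

A-sharp 3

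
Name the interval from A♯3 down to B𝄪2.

Descending from A#3 to B##2 is the same interval as ascending B##2 to A#3.
B to A spans seven letter names (B-C-D-E-F-G-A) — that makes it a seventh of some quality.
B##2 to A#3 spans 9 semitones — two semitones narrower than the major seventh (11) — giving a diminished seventh.

d7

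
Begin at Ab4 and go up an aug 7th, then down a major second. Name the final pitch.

F#5

Ab4 up an augmented seventh → G#5 (12 semitones).
A major second down from G#5 is F#5.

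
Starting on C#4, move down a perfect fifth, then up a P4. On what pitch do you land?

Down a perfect fifth from C#4: F#3 (7 semitones down).
Up a perfect fourth from F#3: B3 (5 semitones up).

B3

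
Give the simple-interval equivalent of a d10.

diminished third

Each octave removed subtracts seven from the number: 10 − 7 = 3.
Quality carries through unchanged, so the simple form is a diminished third.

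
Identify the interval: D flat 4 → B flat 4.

D to B spans six letter names (D-E-F-G-A-B), so the interval is some kind of sixth.
Db4 to Bb4 is 9 semitones, matching the major sixth exactly, so the quality is major.

M6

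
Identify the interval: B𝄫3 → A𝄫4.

B to A spans seven letter names (B-C-D-E-F-G-A) — that makes it a seventh of some quality.
At 10 semitones, Bbb3→Abb4 falls one short of a major seventh: minor.

minor seventh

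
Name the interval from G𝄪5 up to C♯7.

diminished eleventh

G to C spans four letter names (G-A-B-C), plus an octave: an eleventh.
The perfect eleventh is 17 semitones; here we have 16, one semitone narrower: diminished.
(Equivalently, a compound diminished fourth: a diminished fourth plus an octave.)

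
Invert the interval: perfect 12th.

First reduce the compound perfect twelfth to its simple form, a perfect fifth.
The rule of nine gives the new number: 9 − 5 = 4, so a fifth becomes a fourth.
Quality inverts too: perfect stays perfect. That makes the inversion a perfect fourth.

perfect 4th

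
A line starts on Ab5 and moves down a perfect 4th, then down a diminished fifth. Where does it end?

A4

Ab5 down a perfect fourth → Eb5 (5 semitones).
Down a diminished fifth from Eb5: A4 (6 semitones down).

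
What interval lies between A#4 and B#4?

M2

A to B spans two letter names (A-B), so the interval is some kind of second.
Counting semitones, A#4→B#4 is 2, which is the major second.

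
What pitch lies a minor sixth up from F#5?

The sixth takes the letter from F up to D.
A minor sixth is 8 semitones; 8 semitones up from F#5 gives D6.

D6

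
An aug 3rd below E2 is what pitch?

Cb2

Three letter names down from E: C.
Moving 5 semitones down from E2 (the size of an augmented third) reaches Cb2.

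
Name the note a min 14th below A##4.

B##2

The fourteenth's letter: A down seven letter names plus an octave → B.
Moving 22 semitones down from A##4 (the size of a minor fourteenth) reaches B##2.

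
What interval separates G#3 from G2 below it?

augmented 8th

Descending from G#3 to G2 is the same interval as ascending G2 to G#3.
G to G is the same letter name, plus an octave: an octave.
A perfect octave would be 12 semitones; G2 to G#3 is 13, one semitone wider, so the interval is augmented.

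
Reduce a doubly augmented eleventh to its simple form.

Take out an octave (7 from the number): 11 − 7 = 4.
Quality carries through unchanged, so the simple form is a doubly augmented fourth.

AA4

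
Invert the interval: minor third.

Inverted interval numbers add to nine, so a third pairs with a sixth (3 + 6 = 9).
The quality also flips — minor becomes major — giving a major sixth.

major sixth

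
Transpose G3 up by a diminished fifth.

Five letter names up from G: D.
A diminished fifth is 6 semitones; 6 semitones up from G3 gives Db4.

Db4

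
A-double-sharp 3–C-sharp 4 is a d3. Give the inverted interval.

A6

Interval numbers invert to sum to nine: 3 + 6 = 9, so a third inverts to a sixth.
The quality also flips — diminished becomes augmented — giving an augmented sixth.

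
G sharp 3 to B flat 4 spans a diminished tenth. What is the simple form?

Each octave removed subtracts seven from the number: 10 − 7 = 3.
That makes a diminished tenth a compound diminished third — an octave plus a diminished third.

diminished third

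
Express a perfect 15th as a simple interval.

P8

Subtracting seven from the interval number removes an octave: 15 − 7 = 8.
Quality carries through unchanged, so the simple form is a perfect octave.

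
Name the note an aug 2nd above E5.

F##5

The second takes the letter from E up to F.
Moving 3 semitones up from E5 (the size of an augmented second) reaches F##5.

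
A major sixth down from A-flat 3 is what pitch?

Counting six letter names down from A lands on C.
Moving 9 semitones down from Ab3 (the size of a major sixth) reaches Cb3.

C-flat 3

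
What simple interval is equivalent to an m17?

minor 3rd

Subtracting seven from the interval number removes an octave: 17 − 14 = 3.
So a minor seventeenth is 2 octaves plus a minor third. The quality is unchanged.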